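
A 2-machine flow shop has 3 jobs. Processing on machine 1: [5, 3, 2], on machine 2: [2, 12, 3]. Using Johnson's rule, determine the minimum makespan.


Apply Johnson's rule:
  Group 1 (a <= b): [(3, 2, 3), (2, 3, 12)]
  Group 2 (a > b): [(1, 5, 2)]
Optimal job order: [3, 2, 1]
Schedule:
  Job 3: M1 done at 2, M2 done at 5
  Job 2: M1 done at 5, M2 done at 17
  Job 1: M1 done at 10, M2 done at 19
Makespan = 19

19


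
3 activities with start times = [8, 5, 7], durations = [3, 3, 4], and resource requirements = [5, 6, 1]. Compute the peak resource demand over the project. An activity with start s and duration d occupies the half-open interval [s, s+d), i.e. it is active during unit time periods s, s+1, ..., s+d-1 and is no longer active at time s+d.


Each activity i is active on [start_i, start_i + duration_i).
Compute total resource usage per time slot:
  t=0: active resources = [], total = 0
  t=1: active resources = [], total = 0
  t=2: active resources = [], total = 0
  t=3: active resources = [], total = 0
  t=4: active resources = [], total = 0
  t=5: active resources = [6], total = 6
  t=6: active resources = [6], total = 6
  t=7: active resources = [6, 1], total = 7
  t=8: active resources = [5, 1], total = 6
  t=9: active resources = [5, 1], total = 6
  t=10: active resources = [5, 1], total = 6
Peak resource demand = 7

7


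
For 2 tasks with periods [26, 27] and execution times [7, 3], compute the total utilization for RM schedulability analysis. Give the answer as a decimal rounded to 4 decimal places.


Compute individual utilizations (exact fractions):
  Task 1: C/T = 7/26 (approx. 0.2692)
  Task 2: C/T = 3/27 = 1/9 (approx. 0.1111)
Total utilization U = 7/26 + 1/9 = 89/234
Rounded to 4 decimal places: U = 0.3803
RM (Liu & Layland) bound for 2 tasks = 0.828427; compare with U = 89/234 (approx. 0.380342)
U <= bound, so schedulable by RM sufficient condition.

0.3803


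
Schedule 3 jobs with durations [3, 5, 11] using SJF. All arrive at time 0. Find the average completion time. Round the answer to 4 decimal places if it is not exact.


SJF order (ascending): [3, 5, 11]
Completion times:
  Job 1: burst=3, C=3
  Job 2: burst=5, C=8
  Job 3: burst=11, C=19
Average completion = 30/3 = 10.0

10.0


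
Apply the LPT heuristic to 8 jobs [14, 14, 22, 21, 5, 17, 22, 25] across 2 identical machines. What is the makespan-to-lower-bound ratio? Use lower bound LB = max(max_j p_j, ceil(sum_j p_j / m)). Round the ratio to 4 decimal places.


LPT order: [25, 22, 22, 21, 17, 14, 14, 5]
Machine loads after assignment: [74, 66]
LPT makespan = 74
Lower bound = max(max_job, ceil(total/2)) = max(25, 70) = 70
Ratio = 74 / 70 = 1.0571

1.0571


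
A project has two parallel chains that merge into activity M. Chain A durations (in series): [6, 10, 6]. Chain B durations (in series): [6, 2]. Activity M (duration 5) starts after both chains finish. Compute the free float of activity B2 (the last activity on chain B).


ES(B2) = sum of predecessors on chain B = 6
EF(B2) = ES + duration = 6 + 2 = 8
Successor of B2 is M. ES(M) = max(sum(A), sum(B)) = max(22, 8) = 22
Free float = ES(successor) - EF(current) = 22 - 8 = 14

14


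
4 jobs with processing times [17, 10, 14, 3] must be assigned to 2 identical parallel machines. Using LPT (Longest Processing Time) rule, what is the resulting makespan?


Sort jobs in decreasing order (LPT): [17, 14, 10, 3]
Assign each job to the least loaded machine:
  Machine 1: jobs [17, 3], load = 20
  Machine 2: jobs [14, 10], load = 24
Makespan = max load = 24

24


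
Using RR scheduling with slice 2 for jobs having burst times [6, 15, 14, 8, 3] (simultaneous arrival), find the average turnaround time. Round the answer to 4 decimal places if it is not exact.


Time quantum = 2
Execution trace:
  J1 runs 2 units, time = 2
  J2 runs 2 units, time = 4
  J3 runs 2 units, time = 6
  J4 runs 2 units, time = 8
  J5 runs 2 units, time = 10
  J1 runs 2 units, time = 12
  J2 runs 2 units, time = 14
  J3 runs 2 units, time = 16
  J4 runs 2 units, time = 18
  J5 runs 1 units, time = 19
  J1 runs 2 units, time = 21
  J2 runs 2 units, time = 23
  J3 runs 2 units, time = 25
  J4 runs 2 units, time = 27
  J2 runs 2 units, time = 29
  J3 runs 2 units, time = 31
  J4 runs 2 units, time = 33
  J2 runs 2 units, time = 35
  J3 runs 2 units, time = 37
  J2 runs 2 units, time = 39
  J3 runs 2 units, time = 41
  J2 runs 2 units, time = 43
  J3 runs 2 units, time = 45
  J2 runs 1 units, time = 46
Finish times: [21, 46, 45, 33, 19]
Average turnaround = 164/5 = 32.8

32.8


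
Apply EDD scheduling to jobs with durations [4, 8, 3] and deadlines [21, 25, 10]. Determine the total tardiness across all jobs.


Sort by due date (EDD order): [(3, 10), (4, 21), (8, 25)]
Compute completion times and tardiness:
  Job 1: p=3, d=10, C=3, tardiness=max(0,3-10)=0
  Job 2: p=4, d=21, C=7, tardiness=max(0,7-21)=0
  Job 3: p=8, d=25, C=15, tardiness=max(0,15-25)=0
Total tardiness = 0

0


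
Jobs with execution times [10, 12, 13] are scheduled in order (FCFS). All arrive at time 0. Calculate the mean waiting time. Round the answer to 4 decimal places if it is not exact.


FCFS order (as given): [10, 12, 13]
Waiting times:
  Job 1: wait = 0
  Job 2: wait = 10
  Job 3: wait = 22
Sum of waiting times = 32
Average waiting time = 32/3 = 10.6667

10.6667


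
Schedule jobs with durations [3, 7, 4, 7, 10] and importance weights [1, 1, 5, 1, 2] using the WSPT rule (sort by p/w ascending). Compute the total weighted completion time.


Compute p/w ratios and sort ascending (WSPT): [(4, 5), (3, 1), (10, 2), (7, 1), (7, 1)]
Compute weighted completion times:
  Job (p=4,w=5): C=4, w*C=5*4=20
  Job (p=3,w=1): C=7, w*C=1*7=7
  Job (p=10,w=2): C=17, w*C=2*17=34
  Job (p=7,w=1): C=24, w*C=1*24=24
  Job (p=7,w=1): C=31, w*C=1*31=31
Total weighted completion time = 116

116


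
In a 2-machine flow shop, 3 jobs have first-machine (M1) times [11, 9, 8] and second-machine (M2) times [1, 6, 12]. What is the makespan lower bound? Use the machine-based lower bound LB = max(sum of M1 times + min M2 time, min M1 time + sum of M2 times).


LB1 = sum(M1 times) + min(M2 times) = 28 + 1 = 29
LB2 = min(M1 times) + sum(M2 times) = 8 + 19 = 27
Lower bound = max(LB1, LB2) = max(29, 27) = 29

29


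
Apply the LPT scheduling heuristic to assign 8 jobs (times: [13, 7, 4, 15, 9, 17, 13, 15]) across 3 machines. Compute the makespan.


Sort jobs in decreasing order (LPT): [17, 15, 15, 13, 13, 9, 7, 4]
Assign each job to the least loaded machine:
  Machine 1: jobs [17, 9, 7], load = 33
  Machine 2: jobs [15, 13, 4], load = 32
  Machine 3: jobs [15, 13], load = 28
Makespan = max load = 33

33


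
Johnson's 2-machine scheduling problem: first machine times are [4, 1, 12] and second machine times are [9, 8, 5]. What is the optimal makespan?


Apply Johnson's rule:
  Group 1 (a <= b): [(2, 1, 8), (1, 4, 9)]
  Group 2 (a > b): [(3, 12, 5)]
Optimal job order: [2, 1, 3]
Schedule:
  Job 2: M1 done at 1, M2 done at 9
  Job 1: M1 done at 5, M2 done at 18
  Job 3: M1 done at 17, M2 done at 23
Makespan = 23

23


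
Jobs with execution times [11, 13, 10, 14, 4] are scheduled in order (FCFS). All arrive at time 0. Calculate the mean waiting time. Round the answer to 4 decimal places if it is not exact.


FCFS order (as given): [11, 13, 10, 14, 4]
Waiting times:
  Job 1: wait = 0
  Job 2: wait = 11
  Job 3: wait = 24
  Job 4: wait = 34
  Job 5: wait = 48
Sum of waiting times = 117
Average waiting time = 117/5 = 23.4

23.4


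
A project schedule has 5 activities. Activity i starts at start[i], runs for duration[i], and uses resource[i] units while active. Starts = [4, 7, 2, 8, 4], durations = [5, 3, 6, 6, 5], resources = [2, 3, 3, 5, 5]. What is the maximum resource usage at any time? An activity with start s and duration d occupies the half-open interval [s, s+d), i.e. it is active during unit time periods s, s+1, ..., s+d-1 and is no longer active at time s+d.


Each activity i is active on [start_i, start_i + duration_i).
Compute total resource usage per time slot:
  t=0: active resources = [], total = 0
  t=1: active resources = [], total = 0
  t=2: active resources = [3], total = 3
  t=3: active resources = [3], total = 3
  t=4: active resources = [2, 3, 5], total = 10
  t=5: active resources = [2, 3, 5], total = 10
  t=6: active resources = [2, 3, 5], total = 10
  t=7: active resources = [2, 3, 3, 5], total = 13
  t=8: active resources = [2, 3, 5, 5], total = 15
  t=9: active resources = [3, 5], total = 8
  t=10: active resources = [5], total = 5
  t=11: active resources = [5], total = 5
  t=12: active resources = [5], total = 5
  t=13: active resources = [5], total = 5
Peak resource demand = 15

15


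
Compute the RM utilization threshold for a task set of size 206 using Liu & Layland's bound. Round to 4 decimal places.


Compute 2^(1/206) = 1.0033704594
Subtract 1: 1.0033704594 - 1 = 0.0033704594
Multiply by n: 206 * 0.0033704594 = 0.6943146364
Round to 4 dp: 0.6943

0.6943


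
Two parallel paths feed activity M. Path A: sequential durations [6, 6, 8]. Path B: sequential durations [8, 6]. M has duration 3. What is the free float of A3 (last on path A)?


ES(A3) = sum of predecessors on chain A = 12
EF(A3) = ES + duration = 12 + 8 = 20
Successor of A3 is M. ES(M) = max(sum(A), sum(B)) = max(20, 14) = 20
Free float = ES(successor) - EF(current) = 20 - 20 = 0

0


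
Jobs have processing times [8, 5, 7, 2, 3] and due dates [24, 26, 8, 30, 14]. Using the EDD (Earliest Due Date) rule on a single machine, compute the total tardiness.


Sort by due date (EDD order): [(7, 8), (3, 14), (8, 24), (5, 26), (2, 30)]
Compute completion times and tardiness:
  Job 1: p=7, d=8, C=7, tardiness=max(0,7-8)=0
  Job 2: p=3, d=14, C=10, tardiness=max(0,10-14)=0
  Job 3: p=8, d=24, C=18, tardiness=max(0,18-24)=0
  Job 4: p=5, d=26, C=23, tardiness=max(0,23-26)=0
  Job 5: p=2, d=30, C=25, tardiness=max(0,25-30)=0
Total tardiness = 0

0


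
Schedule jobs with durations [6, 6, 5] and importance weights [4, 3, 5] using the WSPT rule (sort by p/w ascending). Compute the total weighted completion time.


Compute p/w ratios and sort ascending (WSPT): [(5, 5), (6, 4), (6, 3)]
Compute weighted completion times:
  Job (p=5,w=5): C=5, w*C=5*5=25
  Job (p=6,w=4): C=11, w*C=4*11=44
  Job (p=6,w=3): C=17, w*C=3*17=51
Total weighted completion time = 120

120


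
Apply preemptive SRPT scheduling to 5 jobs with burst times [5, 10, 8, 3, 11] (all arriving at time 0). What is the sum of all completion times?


Since all jobs arrive at t=0, SRPT equals SPT ordering.
SPT order: [3, 5, 8, 10, 11]
Completion times:
  Job 1: p=3, C=3
  Job 2: p=5, C=8
  Job 3: p=8, C=16
  Job 4: p=10, C=26
  Job 5: p=11, C=37
Total completion time = 3 + 8 + 16 + 26 + 37 = 90

90


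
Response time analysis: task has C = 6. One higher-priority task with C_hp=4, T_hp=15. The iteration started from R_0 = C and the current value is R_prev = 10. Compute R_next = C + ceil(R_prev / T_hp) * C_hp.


R_next = C + ceil(R_prev / T_hp) * C_hp
ceil(10 / 15) = ceil(0.6667) = 1
Interference = 1 * 4 = 4
R_next = 6 + 4 = 10
R_next = R_prev, so the iteration has converged (response time = 10).

10


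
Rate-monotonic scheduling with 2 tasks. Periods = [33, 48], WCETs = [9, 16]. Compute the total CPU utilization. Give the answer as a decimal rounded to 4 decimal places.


Compute individual utilizations (exact fractions):
  Task 1: C/T = 9/33 = 3/11 (approx. 0.2727)
  Task 2: C/T = 16/48 = 1/3 (approx. 0.3333)
Total utilization U = 3/11 + 1/3 = 20/33
Rounded to 4 decimal places: U = 0.6061
RM (Liu & Layland) bound for 2 tasks = 0.828427; compare with U = 20/33 (approx. 0.606061)
U <= bound, so schedulable by RM sufficient condition.

0.6061


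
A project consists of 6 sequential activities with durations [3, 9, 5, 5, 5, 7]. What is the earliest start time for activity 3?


Activity 3 starts after activities 1 through 2 complete.
Predecessor durations: [3, 9]
ES = 3 + 9 = 12

12


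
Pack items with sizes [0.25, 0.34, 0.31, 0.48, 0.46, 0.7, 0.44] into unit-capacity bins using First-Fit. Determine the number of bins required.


Place items sequentially using First-Fit:
  Item 0.25 -> new Bin 1
  Item 0.34 -> Bin 1 (now 0.59)
  Item 0.31 -> Bin 1 (now 0.9)
  Item 0.48 -> new Bin 2
  Item 0.46 -> Bin 2 (now 0.94)
  Item 0.7 -> new Bin 3
  Item 0.44 -> new Bin 4
Total bins used = 4

4


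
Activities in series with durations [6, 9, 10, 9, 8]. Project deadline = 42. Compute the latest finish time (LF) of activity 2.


LF(activity 2) = deadline - sum of successor durations
Successors: activities 3 through 5 with durations [10, 9, 8]
Sum of successor durations = 27
LF = 42 - 27 = 15

15


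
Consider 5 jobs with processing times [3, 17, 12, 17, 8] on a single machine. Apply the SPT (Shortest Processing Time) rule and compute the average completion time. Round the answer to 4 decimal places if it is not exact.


Sort jobs by processing time (SPT order): [3, 8, 12, 17, 17]
Compute completion times sequentially:
  Job 1: processing = 3, completes at 3
  Job 2: processing = 8, completes at 11
  Job 3: processing = 12, completes at 23
  Job 4: processing = 17, completes at 40
  Job 5: processing = 17, completes at 57
Sum of completion times = 134
Average completion time = 134/5 = 26.8

26.8


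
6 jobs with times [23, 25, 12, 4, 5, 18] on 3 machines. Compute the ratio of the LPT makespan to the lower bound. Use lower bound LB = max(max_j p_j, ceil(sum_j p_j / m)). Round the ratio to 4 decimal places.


LPT order: [25, 23, 18, 12, 5, 4]
Machine loads after assignment: [29, 28, 30]
LPT makespan = 30
Lower bound = max(max_job, ceil(total/3)) = max(25, 29) = 29
Ratio = 30 / 29 = 1.0345

1.0345


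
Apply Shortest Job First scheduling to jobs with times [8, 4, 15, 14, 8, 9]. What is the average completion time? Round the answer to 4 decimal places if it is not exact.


SJF order (ascending): [4, 8, 8, 9, 14, 15]
Completion times:
  Job 1: burst=4, C=4
  Job 2: burst=8, C=12
  Job 3: burst=8, C=20
  Job 4: burst=9, C=29
  Job 5: burst=14, C=43
  Job 6: burst=15, C=58
Average completion = 166/6 = 27.6667

27.6667


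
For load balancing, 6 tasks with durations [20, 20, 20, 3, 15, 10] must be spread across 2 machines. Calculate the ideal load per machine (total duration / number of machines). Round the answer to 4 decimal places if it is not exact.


Total processing time = 20 + 20 + 20 + 3 + 15 + 10 = 88
Number of machines = 2
Ideal balanced load = 88 / 2 = 44.0

44.0


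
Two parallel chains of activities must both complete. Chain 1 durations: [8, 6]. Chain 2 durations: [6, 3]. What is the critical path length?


Path A total = 8 + 6 = 14
Path B total = 6 + 3 = 9
Critical path = longest path = max(14, 9) = 14

14


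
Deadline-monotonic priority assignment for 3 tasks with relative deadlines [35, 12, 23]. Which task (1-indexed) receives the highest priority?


Sort tasks by relative deadline (ascending):
  Task 2: deadline = 12
  Task 3: deadline = 23
  Task 1: deadline = 35
Priority order (highest first): [2, 3, 1]
Highest priority task = 2

2


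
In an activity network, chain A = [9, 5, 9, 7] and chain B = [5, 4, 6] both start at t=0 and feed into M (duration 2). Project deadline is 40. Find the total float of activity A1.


Forward pass: ES(A1) = sum of predecessors on chain A = 0
EF = ES + duration = 0 + 9 = 9
Backward pass: LF(M) = deadline = 40; LS(M) = 40 - 2 = 38
LF(A1) = LS(M) - sum(successors on chain A) = 38 - 21 = 17
LS = LF - duration = 17 - 9 = 8
Total float = LS - ES = 8 - 0 = 8

8


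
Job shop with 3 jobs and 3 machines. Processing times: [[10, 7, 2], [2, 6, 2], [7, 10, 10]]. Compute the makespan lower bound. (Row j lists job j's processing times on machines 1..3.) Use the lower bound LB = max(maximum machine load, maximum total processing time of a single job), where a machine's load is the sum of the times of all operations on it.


Machine loads:
  Machine 1: 10 + 2 + 7 = 19
  Machine 2: 7 + 6 + 10 = 23
  Machine 3: 2 + 2 + 10 = 14
Max machine load = 23
Job totals:
  Job 1: 19
  Job 2: 10
  Job 3: 27
Max job total = 27
Lower bound = max(23, 27) = 27

27


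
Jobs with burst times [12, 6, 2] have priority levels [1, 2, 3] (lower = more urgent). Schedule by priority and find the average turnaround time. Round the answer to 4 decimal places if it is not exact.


Sort by priority (ascending = highest first):
Order: [(1, 12), (2, 6), (3, 2)]
Completion times:
  Priority 1, burst=12, C=12
  Priority 2, burst=6, C=18
  Priority 3, burst=2, C=20
Average turnaround = 50/3 = 16.6667

16.6667


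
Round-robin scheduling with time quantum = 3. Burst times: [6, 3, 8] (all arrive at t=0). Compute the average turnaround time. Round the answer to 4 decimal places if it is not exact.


Time quantum = 3
Execution trace:
  J1 runs 3 units, time = 3
  J2 runs 3 units, time = 6
  J3 runs 3 units, time = 9
  J1 runs 3 units, time = 12
  J3 runs 3 units, time = 15
  J3 runs 2 units, time = 17
Finish times: [12, 6, 17]
Average turnaround = 35/3 = 11.6667

11.6667


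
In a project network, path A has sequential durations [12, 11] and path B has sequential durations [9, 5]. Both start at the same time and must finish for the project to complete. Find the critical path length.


Path A total = 12 + 11 = 23
Path B total = 9 + 5 = 14
Critical path = longest path = max(23, 14) = 23

23


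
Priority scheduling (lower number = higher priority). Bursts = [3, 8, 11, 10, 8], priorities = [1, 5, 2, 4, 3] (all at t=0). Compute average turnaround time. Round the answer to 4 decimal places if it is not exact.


Sort by priority (ascending = highest first):
Order: [(1, 3), (2, 11), (3, 8), (4, 10), (5, 8)]
Completion times:
  Priority 1, burst=3, C=3
  Priority 2, burst=11, C=14
  Priority 3, burst=8, C=22
  Priority 4, burst=10, C=32
  Priority 5, burst=8, C=40
Average turnaround = 111/5 = 22.2

22.2


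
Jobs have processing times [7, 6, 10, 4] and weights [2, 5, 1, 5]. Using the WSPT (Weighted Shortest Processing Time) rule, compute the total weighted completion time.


Compute p/w ratios and sort ascending (WSPT): [(4, 5), (6, 5), (7, 2), (10, 1)]
Compute weighted completion times:
  Job (p=4,w=5): C=4, w*C=5*4=20
  Job (p=6,w=5): C=10, w*C=5*10=50
  Job (p=7,w=2): C=17, w*C=2*17=34
  Job (p=10,w=1): C=27, w*C=1*27=27
Total weighted completion time = 131

131


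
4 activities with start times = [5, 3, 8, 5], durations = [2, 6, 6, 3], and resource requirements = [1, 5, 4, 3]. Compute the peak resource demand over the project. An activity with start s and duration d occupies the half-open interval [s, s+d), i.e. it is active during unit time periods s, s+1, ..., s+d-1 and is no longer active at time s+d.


Each activity i is active on [start_i, start_i + duration_i).
Compute total resource usage per time slot:
  t=0: active resources = [], total = 0
  t=1: active resources = [], total = 0
  t=2: active resources = [], total = 0
  t=3: active resources = [5], total = 5
  t=4: active resources = [5], total = 5
  t=5: active resources = [1, 5, 3], total = 9
  t=6: active resources = [1, 5, 3], total = 9
  t=7: active resources = [5, 3], total = 8
  t=8: active resources = [5, 4], total = 9
  t=9: active resources = [4], total = 4
  t=10: active resources = [4], total = 4
  t=11: active resources = [4], total = 4
  t=12: active resources = [4], total = 4
  t=13: active resources = [4], total = 4
Peak resource demand = 9

9


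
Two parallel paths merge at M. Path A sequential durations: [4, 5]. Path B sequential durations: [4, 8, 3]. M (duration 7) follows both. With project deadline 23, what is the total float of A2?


Forward pass: ES(A2) = sum of predecessors on chain A = 4
EF = ES + duration = 4 + 5 = 9
Backward pass: LF(M) = deadline = 23; LS(M) = 23 - 7 = 16
LF(A2) = LS(M) - sum(successors on chain A) = 16 - 0 = 16
LS = LF - duration = 16 - 5 = 11
Total float = LS - ES = 11 - 4 = 7

7


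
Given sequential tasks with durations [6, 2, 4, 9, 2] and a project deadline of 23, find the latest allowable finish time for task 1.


LF(activity 1) = deadline - sum of successor durations
Successors: activities 2 through 5 with durations [2, 4, 9, 2]
Sum of successor durations = 17
LF = 23 - 17 = 6

6


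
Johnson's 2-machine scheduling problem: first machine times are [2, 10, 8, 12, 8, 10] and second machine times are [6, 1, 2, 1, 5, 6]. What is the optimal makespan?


Apply Johnson's rule:
  Group 1 (a <= b): [(1, 2, 6)]
  Group 2 (a > b): [(6, 10, 6), (5, 8, 5), (3, 8, 2), (2, 10, 1), (4, 12, 1)]
Optimal job order: [1, 6, 5, 3, 2, 4]
Schedule:
  Job 1: M1 done at 2, M2 done at 8
  Job 6: M1 done at 12, M2 done at 18
  Job 5: M1 done at 20, M2 done at 25
  Job 3: M1 done at 28, M2 done at 30
  Job 2: M1 done at 38, M2 done at 39
  Job 4: M1 done at 50, M2 done at 51
Makespan = 51

51


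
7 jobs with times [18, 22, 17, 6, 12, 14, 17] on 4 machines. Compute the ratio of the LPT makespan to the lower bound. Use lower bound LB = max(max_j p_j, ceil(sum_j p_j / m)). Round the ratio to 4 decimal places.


LPT order: [22, 18, 17, 17, 14, 12, 6]
Machine loads after assignment: [22, 24, 31, 29]
LPT makespan = 31
Lower bound = max(max_job, ceil(total/4)) = max(22, 27) = 27
Ratio = 31 / 27 = 1.1481

1.1481


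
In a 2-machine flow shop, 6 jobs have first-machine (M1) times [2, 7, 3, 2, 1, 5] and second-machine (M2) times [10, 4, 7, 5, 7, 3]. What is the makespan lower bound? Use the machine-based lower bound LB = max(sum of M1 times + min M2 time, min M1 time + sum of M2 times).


LB1 = sum(M1 times) + min(M2 times) = 20 + 3 = 23
LB2 = min(M1 times) + sum(M2 times) = 1 + 36 = 37
Lower bound = max(LB1, LB2) = max(23, 37) = 37

37


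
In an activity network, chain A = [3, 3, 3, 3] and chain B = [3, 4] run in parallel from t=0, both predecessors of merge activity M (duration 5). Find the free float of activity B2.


ES(B2) = sum of predecessors on chain B = 3
EF(B2) = ES + duration = 3 + 4 = 7
Successor of B2 is M. ES(M) = max(sum(A), sum(B)) = max(12, 7) = 12
Free float = ES(successor) - EF(current) = 12 - 7 = 5

5


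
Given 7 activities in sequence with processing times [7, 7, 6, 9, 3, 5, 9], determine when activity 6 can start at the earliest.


Activity 6 starts after activities 1 through 5 complete.
Predecessor durations: [7, 7, 6, 9, 3]
ES = 7 + 7 + 6 + 9 + 3 = 32

32


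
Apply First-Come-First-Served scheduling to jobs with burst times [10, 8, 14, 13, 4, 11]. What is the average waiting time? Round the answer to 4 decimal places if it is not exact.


FCFS order (as given): [10, 8, 14, 13, 4, 11]
Waiting times:
  Job 1: wait = 0
  Job 2: wait = 10
  Job 3: wait = 18
  Job 4: wait = 32
  Job 5: wait = 45
  Job 6: wait = 49
Sum of waiting times = 154
Average waiting time = 154/6 = 25.6667

25.6667


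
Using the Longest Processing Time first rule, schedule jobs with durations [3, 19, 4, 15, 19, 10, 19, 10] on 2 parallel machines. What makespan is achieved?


Sort jobs in decreasing order (LPT): [19, 19, 19, 15, 10, 10, 4, 3]
Assign each job to the least loaded machine:
  Machine 1: jobs [19, 19, 10, 3], load = 51
  Machine 2: jobs [19, 15, 10, 4], load = 48
Makespan = max load = 51

51


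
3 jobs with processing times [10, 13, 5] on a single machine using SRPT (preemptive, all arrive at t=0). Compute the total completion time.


Since all jobs arrive at t=0, SRPT equals SPT ordering.
SPT order: [5, 10, 13]
Completion times:
  Job 1: p=5, C=5
  Job 2: p=10, C=15
  Job 3: p=13, C=28
Total completion time = 5 + 15 + 28 = 48

48


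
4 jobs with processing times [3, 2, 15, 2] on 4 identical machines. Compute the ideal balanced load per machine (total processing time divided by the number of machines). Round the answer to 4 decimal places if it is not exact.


Total processing time = 3 + 2 + 15 + 2 = 22
Number of machines = 4
Ideal balanced load = 22 / 4 = 5.5

5.5


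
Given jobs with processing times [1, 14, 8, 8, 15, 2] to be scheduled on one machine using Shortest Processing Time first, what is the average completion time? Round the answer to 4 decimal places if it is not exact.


Sort jobs by processing time (SPT order): [1, 2, 8, 8, 14, 15]
Compute completion times sequentially:
  Job 1: processing = 1, completes at 1
  Job 2: processing = 2, completes at 3
  Job 3: processing = 8, completes at 11
  Job 4: processing = 8, completes at 19
  Job 5: processing = 14, completes at 33
  Job 6: processing = 15, completes at 48
Sum of completion times = 115
Average completion time = 115/6 = 19.1667

19.1667


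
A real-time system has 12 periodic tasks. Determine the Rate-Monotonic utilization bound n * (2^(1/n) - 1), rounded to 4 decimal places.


Compute 2^(1/12) = 1.0594630944
Subtract 1: 1.0594630944 - 1 = 0.0594630944
Multiply by n: 12 * 0.0594630944 = 0.7135571328
Round to 4 dp: 0.7136

0.7136


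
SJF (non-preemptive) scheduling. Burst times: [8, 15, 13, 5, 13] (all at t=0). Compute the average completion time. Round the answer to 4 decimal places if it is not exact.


SJF order (ascending): [5, 8, 13, 13, 15]
Completion times:
  Job 1: burst=5, C=5
  Job 2: burst=8, C=13
  Job 3: burst=13, C=26
  Job 4: burst=13, C=39
  Job 5: burst=15, C=54
Average completion = 137/5 = 27.4

27.4


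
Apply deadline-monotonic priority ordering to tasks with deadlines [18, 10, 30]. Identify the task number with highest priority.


Sort tasks by relative deadline (ascending):
  Task 2: deadline = 10
  Task 1: deadline = 18
  Task 3: deadline = 30
Priority order (highest first): [2, 1, 3]
Highest priority task = 2

2


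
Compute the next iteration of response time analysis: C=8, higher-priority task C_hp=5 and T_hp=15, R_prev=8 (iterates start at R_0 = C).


R_next = C + ceil(R_prev / T_hp) * C_hp
ceil(8 / 15) = ceil(0.5333) = 1
Interference = 1 * 5 = 5
R_next = 8 + 5 = 13

13


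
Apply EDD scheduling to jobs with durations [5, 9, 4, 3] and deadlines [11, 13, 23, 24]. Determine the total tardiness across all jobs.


Sort by due date (EDD order): [(5, 11), (9, 13), (4, 23), (3, 24)]
Compute completion times and tardiness:
  Job 1: p=5, d=11, C=5, tardiness=max(0,5-11)=0
  Job 2: p=9, d=13, C=14, tardiness=max(0,14-13)=1
  Job 3: p=4, d=23, C=18, tardiness=max(0,18-23)=0
  Job 4: p=3, d=24, C=21, tardiness=max(0,21-24)=0
Total tardiness = 1

1


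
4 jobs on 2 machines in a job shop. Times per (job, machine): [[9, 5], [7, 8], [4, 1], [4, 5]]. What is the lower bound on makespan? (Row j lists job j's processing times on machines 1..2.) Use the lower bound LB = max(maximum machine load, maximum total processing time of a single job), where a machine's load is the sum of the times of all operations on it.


Machine loads:
  Machine 1: 9 + 7 + 4 + 4 = 24
  Machine 2: 5 + 8 + 1 + 5 = 19
Max machine load = 24
Job totals:
  Job 1: 14
  Job 2: 15
  Job 3: 5
  Job 4: 9
Max job total = 15
Lower bound = max(24, 15) = 24

24


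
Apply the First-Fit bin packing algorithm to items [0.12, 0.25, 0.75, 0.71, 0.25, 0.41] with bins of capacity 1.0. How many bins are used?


Place items sequentially using First-Fit:
  Item 0.12 -> new Bin 1
  Item 0.25 -> Bin 1 (now 0.37)
  Item 0.75 -> new Bin 2
  Item 0.71 -> new Bin 3
  Item 0.25 -> Bin 1 (now 0.62)
  Item 0.41 -> new Bin 4
Total bins used = 4

4


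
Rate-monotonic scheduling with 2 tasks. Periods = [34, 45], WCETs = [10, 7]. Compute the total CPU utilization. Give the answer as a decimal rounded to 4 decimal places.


Compute individual utilizations (exact fractions):
  Task 1: C/T = 10/34 = 5/17 (approx. 0.2941)
  Task 2: C/T = 7/45 (approx. 0.1556)
Total utilization U = 5/17 + 7/45 = 344/765
Rounded to 4 decimal places: U = 0.4497
RM (Liu & Layland) bound for 2 tasks = 0.828427; compare with U = 344/765 (approx. 0.449673)
U <= bound, so schedulable by RM sufficient condition.

0.4497


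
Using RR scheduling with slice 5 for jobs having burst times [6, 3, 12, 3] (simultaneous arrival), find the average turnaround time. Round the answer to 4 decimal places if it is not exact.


Time quantum = 5
Execution trace:
  J1 runs 5 units, time = 5
  J2 runs 3 units, time = 8
  J3 runs 5 units, time = 13
  J4 runs 3 units, time = 16
  J1 runs 1 units, time = 17
  J3 runs 5 units, time = 22
  J3 runs 2 units, time = 24
Finish times: [17, 8, 24, 16]
Average turnaround = 65/4 = 16.25

16.25


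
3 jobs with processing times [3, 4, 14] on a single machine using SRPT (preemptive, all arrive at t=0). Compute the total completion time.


Since all jobs arrive at t=0, SRPT equals SPT ordering.
SPT order: [3, 4, 14]
Completion times:
  Job 1: p=3, C=3
  Job 2: p=4, C=7
  Job 3: p=14, C=21
Total completion time = 3 + 7 + 21 = 31

31


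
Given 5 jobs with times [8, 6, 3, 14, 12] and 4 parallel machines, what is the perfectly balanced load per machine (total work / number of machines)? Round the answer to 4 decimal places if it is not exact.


Total processing time = 8 + 6 + 3 + 14 + 12 = 43
Number of machines = 4
Ideal balanced load = 43 / 4 = 10.75

10.75


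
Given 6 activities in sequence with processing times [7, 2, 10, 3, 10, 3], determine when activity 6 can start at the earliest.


Activity 6 starts after activities 1 through 5 complete.
Predecessor durations: [7, 2, 10, 3, 10]
ES = 7 + 2 + 10 + 3 + 10 = 32

32


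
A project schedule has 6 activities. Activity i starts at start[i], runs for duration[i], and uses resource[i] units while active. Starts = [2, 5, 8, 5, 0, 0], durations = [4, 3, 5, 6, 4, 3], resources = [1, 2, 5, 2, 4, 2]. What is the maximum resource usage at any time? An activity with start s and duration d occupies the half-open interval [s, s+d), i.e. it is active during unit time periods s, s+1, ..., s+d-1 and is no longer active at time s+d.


Each activity i is active on [start_i, start_i + duration_i).
Compute total resource usage per time slot:
  t=0: active resources = [4, 2], total = 6
  t=1: active resources = [4, 2], total = 6
  t=2: active resources = [1, 4, 2], total = 7
  t=3: active resources = [1, 4], total = 5
  t=4: active resources = [1], total = 1
  t=5: active resources = [1, 2, 2], total = 5
  t=6: active resources = [2, 2], total = 4
  t=7: active resources = [2, 2], total = 4
  t=8: active resources = [5, 2], total = 7
  t=9: active resources = [5, 2], total = 7
  t=10: active resources = [5, 2], total = 7
  t=11: active resources = [5], total = 5
  t=12: active resources = [5], total = 5
Peak resource demand = 7

7


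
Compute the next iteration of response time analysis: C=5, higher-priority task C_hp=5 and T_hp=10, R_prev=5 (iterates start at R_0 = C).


R_next = C + ceil(R_prev / T_hp) * C_hp
ceil(5 / 10) = ceil(0.5) = 1
Interference = 1 * 5 = 5
R_next = 5 + 5 = 10

10


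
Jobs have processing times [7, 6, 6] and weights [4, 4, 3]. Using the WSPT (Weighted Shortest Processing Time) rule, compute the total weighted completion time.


Compute p/w ratios and sort ascending (WSPT): [(6, 4), (7, 4), (6, 3)]
Compute weighted completion times:
  Job (p=6,w=4): C=6, w*C=4*6=24
  Job (p=7,w=4): C=13, w*C=4*13=52
  Job (p=6,w=3): C=19, w*C=3*19=57
Total weighted completion time = 133

133


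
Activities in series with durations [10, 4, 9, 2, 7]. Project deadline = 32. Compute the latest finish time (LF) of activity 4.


LF(activity 4) = deadline - sum of successor durations
Successors: activities 5 through 5 with durations [7]
Sum of successor durations = 7
LF = 32 - 7 = 25

25


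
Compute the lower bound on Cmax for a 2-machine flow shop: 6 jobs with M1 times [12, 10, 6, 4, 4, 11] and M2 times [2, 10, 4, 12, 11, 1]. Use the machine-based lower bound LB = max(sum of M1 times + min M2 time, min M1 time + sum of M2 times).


LB1 = sum(M1 times) + min(M2 times) = 47 + 1 = 48
LB2 = min(M1 times) + sum(M2 times) = 4 + 40 = 44
Lower bound = max(LB1, LB2) = max(48, 44) = 48

48


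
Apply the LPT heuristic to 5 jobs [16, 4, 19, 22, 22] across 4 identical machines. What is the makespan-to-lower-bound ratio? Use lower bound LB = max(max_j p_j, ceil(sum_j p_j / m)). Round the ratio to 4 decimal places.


LPT order: [22, 22, 19, 16, 4]
Machine loads after assignment: [22, 22, 19, 20]
LPT makespan = 22
Lower bound = max(max_job, ceil(total/4)) = max(22, 21) = 22
Ratio = 22 / 22 = 1.0

1.0


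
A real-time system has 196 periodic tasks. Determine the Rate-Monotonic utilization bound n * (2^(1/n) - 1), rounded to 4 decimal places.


Compute 2^(1/196) = 1.0035427259
Subtract 1: 1.0035427259 - 1 = 0.0035427259
Multiply by n: 196 * 0.0035427259 = 0.6943742764
Round to 4 dp: 0.6944

0.6944


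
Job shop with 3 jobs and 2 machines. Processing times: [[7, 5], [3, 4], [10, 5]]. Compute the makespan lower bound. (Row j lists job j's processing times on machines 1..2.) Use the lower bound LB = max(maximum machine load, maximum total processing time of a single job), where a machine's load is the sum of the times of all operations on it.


Machine loads:
  Machine 1: 7 + 3 + 10 = 20
  Machine 2: 5 + 4 + 5 = 14
Max machine load = 20
Job totals:
  Job 1: 12
  Job 2: 7
  Job 3: 15
Max job total = 15
Lower bound = max(20, 15) = 20

20


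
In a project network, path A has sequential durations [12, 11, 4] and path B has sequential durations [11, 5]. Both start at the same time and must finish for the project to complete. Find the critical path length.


Path A total = 12 + 11 + 4 = 27
Path B total = 11 + 5 = 16
Critical path = longest path = max(27, 16) = 27

27


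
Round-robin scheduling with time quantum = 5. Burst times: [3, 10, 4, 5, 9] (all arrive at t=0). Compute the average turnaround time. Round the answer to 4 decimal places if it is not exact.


Time quantum = 5
Execution trace:
  J1 runs 3 units, time = 3
  J2 runs 5 units, time = 8
  J3 runs 4 units, time = 12
  J4 runs 5 units, time = 17
  J5 runs 5 units, time = 22
  J2 runs 5 units, time = 27
  J5 runs 4 units, time = 31
Finish times: [3, 27, 12, 17, 31]
Average turnaround = 90/5 = 18.0

18.0


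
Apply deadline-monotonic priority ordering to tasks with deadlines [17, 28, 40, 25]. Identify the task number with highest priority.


Sort tasks by relative deadline (ascending):
  Task 1: deadline = 17
  Task 4: deadline = 25
  Task 2: deadline = 28
  Task 3: deadline = 40
Priority order (highest first): [1, 4, 2, 3]
Highest priority task = 1

1


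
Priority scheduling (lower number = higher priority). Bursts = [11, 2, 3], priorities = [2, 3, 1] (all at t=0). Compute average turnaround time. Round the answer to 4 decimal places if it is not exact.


Sort by priority (ascending = highest first):
Order: [(1, 3), (2, 11), (3, 2)]
Completion times:
  Priority 1, burst=3, C=3
  Priority 2, burst=11, C=14
  Priority 3, burst=2, C=16
Average turnaround = 33/3 = 11.0

11.0


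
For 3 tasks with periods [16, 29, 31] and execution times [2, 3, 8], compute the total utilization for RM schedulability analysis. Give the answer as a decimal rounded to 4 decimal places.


Compute individual utilizations (exact fractions):
  Task 1: C/T = 2/16 = 1/8 (approx. 0.125)
  Task 2: C/T = 3/29 (approx. 0.1034)
  Task 3: C/T = 8/31 (approx. 0.2581)
Total utilization U = 1/8 + 3/29 + 8/31 = 3499/7192
Rounded to 4 decimal places: U = 0.4865
RM (Liu & Layland) bound for 3 tasks = 0.779763; compare with U = 3499/7192 (approx. 0.486513)
U <= bound, so schedulable by RM sufficient condition.

0.4865


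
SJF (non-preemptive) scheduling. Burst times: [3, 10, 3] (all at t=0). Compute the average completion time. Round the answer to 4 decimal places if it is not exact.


SJF order (ascending): [3, 3, 10]
Completion times:
  Job 1: burst=3, C=3
  Job 2: burst=3, C=6
  Job 3: burst=10, C=16
Average completion = 25/3 = 8.3333

8.3333


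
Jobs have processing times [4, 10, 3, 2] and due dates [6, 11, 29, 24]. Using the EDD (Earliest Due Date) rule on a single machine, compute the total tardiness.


Sort by due date (EDD order): [(4, 6), (10, 11), (2, 24), (3, 29)]
Compute completion times and tardiness:
  Job 1: p=4, d=6, C=4, tardiness=max(0,4-6)=0
  Job 2: p=10, d=11, C=14, tardiness=max(0,14-11)=3
  Job 3: p=2, d=24, C=16, tardiness=max(0,16-24)=0
  Job 4: p=3, d=29, C=19, tardiness=max(0,19-29)=0
Total tardiness = 3

3


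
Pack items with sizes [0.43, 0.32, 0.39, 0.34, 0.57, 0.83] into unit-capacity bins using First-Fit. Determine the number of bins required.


Place items sequentially using First-Fit:
  Item 0.43 -> new Bin 1
  Item 0.32 -> Bin 1 (now 0.75)
  Item 0.39 -> new Bin 2
  Item 0.34 -> Bin 2 (now 0.73)
  Item 0.57 -> new Bin 3
  Item 0.83 -> new Bin 4
Total bins used = 4

4


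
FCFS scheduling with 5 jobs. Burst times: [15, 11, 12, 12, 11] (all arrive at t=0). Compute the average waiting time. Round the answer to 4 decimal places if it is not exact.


FCFS order (as given): [15, 11, 12, 12, 11]
Waiting times:
  Job 1: wait = 0
  Job 2: wait = 15
  Job 3: wait = 26
  Job 4: wait = 38
  Job 5: wait = 50
Sum of waiting times = 129
Average waiting time = 129/5 = 25.8

25.8


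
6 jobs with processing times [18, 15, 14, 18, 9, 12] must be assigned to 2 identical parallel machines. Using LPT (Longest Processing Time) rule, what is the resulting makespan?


Sort jobs in decreasing order (LPT): [18, 18, 15, 14, 12, 9]
Assign each job to the least loaded machine:
  Machine 1: jobs [18, 15, 9], load = 42
  Machine 2: jobs [18, 14, 12], load = 44
Makespan = max load = 44

44


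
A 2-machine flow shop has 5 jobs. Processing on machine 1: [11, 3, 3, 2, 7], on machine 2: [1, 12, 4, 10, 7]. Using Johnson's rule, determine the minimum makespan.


Apply Johnson's rule:
  Group 1 (a <= b): [(4, 2, 10), (2, 3, 12), (3, 3, 4), (5, 7, 7)]
  Group 2 (a > b): [(1, 11, 1)]
Optimal job order: [4, 2, 3, 5, 1]
Schedule:
  Job 4: M1 done at 2, M2 done at 12
  Job 2: M1 done at 5, M2 done at 24
  Job 3: M1 done at 8, M2 done at 28
  Job 5: M1 done at 15, M2 done at 35
  Job 1: M1 done at 26, M2 done at 36
Makespan = 36

36


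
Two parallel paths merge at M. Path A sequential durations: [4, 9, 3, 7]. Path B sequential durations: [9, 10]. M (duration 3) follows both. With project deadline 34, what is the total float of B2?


Forward pass: ES(B2) = sum of predecessors on chain B = 9
EF = ES + duration = 9 + 10 = 19
Backward pass: LF(M) = deadline = 34; LS(M) = 34 - 3 = 31
LF(B2) = LS(M) - sum(successors on chain B) = 31 - 0 = 31
LS = LF - duration = 31 - 10 = 21
Total float = LS - ES = 21 - 9 = 12

12


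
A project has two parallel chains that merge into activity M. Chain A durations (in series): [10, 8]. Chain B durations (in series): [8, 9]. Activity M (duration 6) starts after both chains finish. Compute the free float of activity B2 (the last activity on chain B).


ES(B2) = sum of predecessors on chain B = 8
EF(B2) = ES + duration = 8 + 9 = 17
Successor of B2 is M. ES(M) = max(sum(A), sum(B)) = max(18, 17) = 18
Free float = ES(successor) - EF(current) = 18 - 17 = 1

1


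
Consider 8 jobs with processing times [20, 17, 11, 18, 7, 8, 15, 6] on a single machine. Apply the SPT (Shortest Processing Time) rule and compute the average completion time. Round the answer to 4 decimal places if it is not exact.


Sort jobs by processing time (SPT order): [6, 7, 8, 11, 15, 17, 18, 20]
Compute completion times sequentially:
  Job 1: processing = 6, completes at 6
  Job 2: processing = 7, completes at 13
  Job 3: processing = 8, completes at 21
  Job 4: processing = 11, completes at 32
  Job 5: processing = 15, completes at 47
  Job 6: processing = 17, completes at 64
  Job 7: processing = 18, completes at 82
  Job 8: processing = 20, completes at 102
Sum of completion times = 367
Average completion time = 367/8 = 45.875

45.875


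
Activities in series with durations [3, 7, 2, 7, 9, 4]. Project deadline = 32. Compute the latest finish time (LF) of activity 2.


LF(activity 2) = deadline - sum of successor durations
Successors: activities 3 through 6 with durations [2, 7, 9, 4]
Sum of successor durations = 22
LF = 32 - 22 = 10

10
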